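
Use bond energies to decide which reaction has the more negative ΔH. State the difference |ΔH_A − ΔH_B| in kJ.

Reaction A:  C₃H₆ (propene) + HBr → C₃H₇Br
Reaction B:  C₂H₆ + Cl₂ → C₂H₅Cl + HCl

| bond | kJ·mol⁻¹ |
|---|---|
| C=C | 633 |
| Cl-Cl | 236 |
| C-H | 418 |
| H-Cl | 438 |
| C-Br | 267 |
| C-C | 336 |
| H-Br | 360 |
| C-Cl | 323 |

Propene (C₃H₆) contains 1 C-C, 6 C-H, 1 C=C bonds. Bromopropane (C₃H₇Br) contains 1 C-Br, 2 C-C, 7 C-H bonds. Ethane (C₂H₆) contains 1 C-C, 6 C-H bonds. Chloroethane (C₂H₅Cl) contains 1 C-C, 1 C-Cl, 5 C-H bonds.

Reaction B, by 79 kJ

Reaction A:
  Bonds broken (reactants):
    C-C: 1 × 336 = 336
    C-H: 6 × 418 = 2508
    C=C: 1 × 633 = 633
    H-Br: 1 × 360 = 360
    Σ(broken) = 3837 kJ
  Bonds formed (products):
    C-Br: 1 × 267 = 267
    C-C: 2 × 336 = 672
    C-H: 7 × 418 = 2926
    Σ(formed) = 3865 kJ
  ΔH_A = 3837 − 3865 = −28 kJ
Reaction B:
  Bonds broken (reactants):
    C-C: 1 × 336 = 336
    C-H: 6 × 418 = 2508
    Cl-Cl: 1 × 236 = 236
    Σ(broken) = 3080 kJ
  Bonds formed (products):
    C-C: 1 × 336 = 336
    C-Cl: 1 × 323 = 323
    C-H: 5 × 418 = 2090
    H-Cl: 1 × 438 = 438
    Σ(formed) = 3187 kJ
  ΔH_B = 3080 − 3187 = −107 kJ
ΔH_A − ΔH_B = +79 kJ, so reaction B has the more negative ΔH; |ΔH_A − ΔH_B| = 79 kJ.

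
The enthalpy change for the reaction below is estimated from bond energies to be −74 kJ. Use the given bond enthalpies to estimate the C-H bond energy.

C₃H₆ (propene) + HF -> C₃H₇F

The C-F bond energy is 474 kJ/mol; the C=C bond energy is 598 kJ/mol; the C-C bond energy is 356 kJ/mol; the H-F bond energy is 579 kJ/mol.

Let D be the C-H bond energy.
Σ(broken) = 1×356 + 6×D + 1×598 + 1×579 = 1533 + 6D
Σ(formed) = 2×356 + 1×474 + 7×D = 1186 + 7D
ΔH = Σ(broken) − Σ(formed) = (1533 + 6D) − (1186 + 7D) = +347 − D
Setting this equal to −74 kJ gives D = 421 kJ/mol.

D(C-H) ≈ 421 kJ/mol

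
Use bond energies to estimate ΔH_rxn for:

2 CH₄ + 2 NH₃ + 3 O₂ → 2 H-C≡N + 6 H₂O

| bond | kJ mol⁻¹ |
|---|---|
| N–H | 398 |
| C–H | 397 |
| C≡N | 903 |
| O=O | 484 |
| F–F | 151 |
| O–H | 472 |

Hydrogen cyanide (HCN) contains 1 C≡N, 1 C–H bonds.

Bonds broken (reactants):
  C–H: 8 × 397 = 3176
  N–H: 6 × 398 = 2388
  O=O: 3 × 484 = 1452
  Σ(broken) = 7016 kJ
Bonds formed (products):
  C≡N: 2 × 903 = 1806
  C–H: 2 × 397 = 794
  O–H: 12 × 472 = 5664
  Σ(formed) = 8264 kJ
ΔH = Σ(broken) − Σ(formed) = 7016 − 8264 = −1248 kJ

ΔH ≈ −1248 kJ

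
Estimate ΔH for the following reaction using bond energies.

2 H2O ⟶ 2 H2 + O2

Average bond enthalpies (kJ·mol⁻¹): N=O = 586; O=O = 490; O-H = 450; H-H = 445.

Bonds broken (reactants):
  O-H: 4 × 450 = 1800
  Σ(broken) = 1800 kJ
Bonds formed (products):
  H-H: 2 × 445 = 890
  O=O: 1 × 490 = 490
  Σ(formed) = 1380 kJ
ΔH = Σ(broken) − Σ(formed) = 1800 − 1380 = +420 kJ

ΔH ≈ +420 kJ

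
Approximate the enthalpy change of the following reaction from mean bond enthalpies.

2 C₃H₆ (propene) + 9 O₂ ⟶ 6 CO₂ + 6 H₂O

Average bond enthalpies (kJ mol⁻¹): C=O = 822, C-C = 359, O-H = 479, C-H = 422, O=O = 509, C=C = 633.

ΔH ≈ −3983 kJ

Bonds broken (reactants):
  C-C: 2 × 359 = 718
  C-H: 12 × 422 = 5064
  C=C: 2 × 633 = 1266
  O=O: 9 × 509 = 4581
  Σ(broken) = 11629 kJ
Bonds formed (products):
  C=O: 12 × 822 = 9864
  O-H: 12 × 479 = 5748
  Σ(formed) = 15612 kJ
ΔH = Σ(broken) − Σ(formed) = 11629 − 15612 = −3983 kJ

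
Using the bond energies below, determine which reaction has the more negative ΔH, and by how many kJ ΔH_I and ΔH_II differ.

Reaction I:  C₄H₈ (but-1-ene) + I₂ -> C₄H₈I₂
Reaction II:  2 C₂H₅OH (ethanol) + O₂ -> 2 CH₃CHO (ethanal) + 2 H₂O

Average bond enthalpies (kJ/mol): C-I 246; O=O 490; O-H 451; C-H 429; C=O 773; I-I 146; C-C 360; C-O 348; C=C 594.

Reaction II, by 292 kJ

Reaction I:
  Bonds broken (reactants):
    C-C: 2 × 360 = 720
    C-H: 8 × 429 = 3432
    C=C: 1 × 594 = 594
    I-I: 1 × 146 = 146
    Σ(broken) = 4892 kJ
  Bonds formed (products):
    C-C: 3 × 360 = 1080
    C-H: 8 × 429 = 3432
    C-I: 2 × 246 = 492
    Σ(formed) = 5004 kJ
  ΔH_I = 4892 − 5004 = −112 kJ
Reaction II:
  Bonds broken (reactants):
    C-C: 2 × 360 = 720
    C-H: 10 × 429 = 4290
    C-O: 2 × 348 = 696
    O-H: 2 × 451 = 902
    O=O: 1 × 490 = 490
    Σ(broken) = 7098 kJ
  Bonds formed (products):
    C-C: 2 × 360 = 720
    C-H: 8 × 429 = 3432
    C=O: 2 × 773 = 1546
    O-H: 4 × 451 = 1804
    Σ(formed) = 7502 kJ
  ΔH_II = 7098 − 7502 = −404 kJ
ΔH_I − ΔH_II = +292 kJ, so reaction II has the more negative ΔH; |ΔH_I − ΔH_II| = 292 kJ.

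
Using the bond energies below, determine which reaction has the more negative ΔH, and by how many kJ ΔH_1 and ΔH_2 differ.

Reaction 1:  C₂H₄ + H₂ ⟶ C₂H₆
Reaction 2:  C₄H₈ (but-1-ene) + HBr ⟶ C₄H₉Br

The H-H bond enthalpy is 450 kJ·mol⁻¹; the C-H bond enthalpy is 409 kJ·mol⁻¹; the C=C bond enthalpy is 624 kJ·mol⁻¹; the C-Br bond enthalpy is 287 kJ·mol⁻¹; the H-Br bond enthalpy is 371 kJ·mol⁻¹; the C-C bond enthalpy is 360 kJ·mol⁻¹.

Reaction 1:
  Bonds broken (reactants):
    C-H: 4 × 409 = 1636
    C=C: 1 × 624 = 624
    H-H: 1 × 450 = 450
    Σ(broken) = 2710 kJ
  Bonds formed (products):
    C-C: 1 × 360 = 360
    C-H: 6 × 409 = 2454
    Σ(formed) = 2814 kJ
  ΔH_1 = 2710 − 2814 = −104 kJ
Reaction 2:
  Bonds broken (reactants):
    C-C: 2 × 360 = 720
    C-H: 8 × 409 = 3272
    C=C: 1 × 624 = 624
    H-Br: 1 × 371 = 371
    Σ(broken) = 4987 kJ
  Bonds formed (products):
    C-Br: 1 × 287 = 287
    C-C: 3 × 360 = 1080
    C-H: 9 × 409 = 3681
    Σ(formed) = 5048 kJ
  ΔH_2 = 4987 − 5048 = −61 kJ
ΔH_1 − ΔH_2 = −43 kJ, so reaction 1 has the more negative ΔH; |ΔH_1 − ΔH_2| = 43 kJ.

Reaction 1, by 43 kJ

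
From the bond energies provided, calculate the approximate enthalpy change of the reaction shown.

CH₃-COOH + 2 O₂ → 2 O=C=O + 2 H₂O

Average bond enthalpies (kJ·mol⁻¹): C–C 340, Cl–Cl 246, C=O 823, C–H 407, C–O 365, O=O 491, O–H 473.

Bonds broken (reactants):
  C–C: 1 × 340 = 340
  C–H: 3 × 407 = 1221
  C–O: 1 × 365 = 365
  C=O: 1 × 823 = 823
  O–H: 1 × 473 = 473
  O=O: 2 × 491 = 982
  Σ(broken) = 4204 kJ
Bonds formed (products):
  C=O: 4 × 823 = 3292
  O–H: 4 × 473 = 1892
  Σ(formed) = 5184 kJ
ΔH = Σ(broken) − Σ(formed) = 4204 − 5184 = −980 kJ

ΔH ≈ −980 kJ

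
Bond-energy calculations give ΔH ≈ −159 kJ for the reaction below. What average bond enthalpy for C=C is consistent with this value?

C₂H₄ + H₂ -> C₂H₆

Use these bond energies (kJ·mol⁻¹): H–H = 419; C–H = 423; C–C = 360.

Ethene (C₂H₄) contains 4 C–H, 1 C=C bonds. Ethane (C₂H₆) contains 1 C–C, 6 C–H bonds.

Let D be the C=C bond energy.
Σ(broken) = 4×423 + 1×D + 1×419 = 2111 + D
Σ(formed) = 1×360 + 6×423 = 2898
ΔH = Σ(broken) − Σ(formed) = (2111 + D) − (2898) = −787 + D
Setting this equal to −159 kJ gives D = 628 kJ/mol.

D(C=C) ≈ 628 kJ/mol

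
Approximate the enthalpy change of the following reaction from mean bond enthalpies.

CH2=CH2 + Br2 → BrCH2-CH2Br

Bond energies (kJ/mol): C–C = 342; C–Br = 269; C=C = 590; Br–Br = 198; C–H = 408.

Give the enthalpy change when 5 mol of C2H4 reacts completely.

Bonds broken (reactants):
  Br–Br: 1 × 198 = 198
  C–H: 4 × 408 = 1632
  C=C: 1 × 590 = 590
  Σ(broken) = 2420 kJ
Bonds formed (products):
  C–Br: 2 × 269 = 538
  C–C: 1 × 342 = 342
  C–H: 4 × 408 = 1632
  Σ(formed) = 2512 kJ
ΔH = Σ(broken) − Σ(formed) = 2420 − 2512 = −92 kJ
For 5× the reaction as written: 5 × (−92) = −460 kJ

ΔH = −460 kJ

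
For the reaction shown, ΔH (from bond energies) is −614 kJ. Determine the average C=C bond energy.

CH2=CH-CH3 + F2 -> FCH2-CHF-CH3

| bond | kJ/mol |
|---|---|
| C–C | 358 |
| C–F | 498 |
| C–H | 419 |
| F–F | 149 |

D(C=C) ≈ 591 kJ/mol

Let D be the C=C bond energy.
Σ(broken) = 1×358 + 6×419 + 1×D + 1×149 = 3021 + D
Σ(formed) = 2×358 + 2×498 + 6×419 = 4226
ΔH = Σ(broken) − Σ(formed) = (3021 + D) − (4226) = −1205 + D
Setting this equal to −614 kJ gives D = 591 kJ/mol.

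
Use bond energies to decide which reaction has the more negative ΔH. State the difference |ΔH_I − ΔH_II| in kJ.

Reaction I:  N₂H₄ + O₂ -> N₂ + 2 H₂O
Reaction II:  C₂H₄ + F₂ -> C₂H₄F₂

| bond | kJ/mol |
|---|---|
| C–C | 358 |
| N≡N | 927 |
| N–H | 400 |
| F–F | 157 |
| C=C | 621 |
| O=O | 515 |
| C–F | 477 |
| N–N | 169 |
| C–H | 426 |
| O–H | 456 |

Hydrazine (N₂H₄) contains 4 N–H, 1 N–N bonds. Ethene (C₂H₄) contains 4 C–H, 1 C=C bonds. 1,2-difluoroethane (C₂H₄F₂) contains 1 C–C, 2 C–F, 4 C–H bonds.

Reaction I:
  Bonds broken (reactants):
    N–H: 4 × 400 = 1600
    N–N: 1 × 169 = 169
    O=O: 1 × 515 = 515
    Σ(broken) = 2284 kJ
  Bonds formed (products):
    N≡N: 1 × 927 = 927
    O–H: 4 × 456 = 1824
    Σ(formed) = 2751 kJ
  ΔH_I = 2284 − 2751 = −467 kJ
Reaction II:
  Bonds broken (reactants):
    C–H: 4 × 426 = 1704
    C=C: 1 × 621 = 621
    F–F: 1 × 157 = 157
    Σ(broken) = 2482 kJ
  Bonds formed (products):
    C–C: 1 × 358 = 358
    C–F: 2 × 477 = 954
    C–H: 4 × 426 = 1704
    Σ(formed) = 3016 kJ
  ΔH_II = 2482 − 3016 = −534 kJ
ΔH_I − ΔH_II = +67 kJ, so reaction II has the more negative ΔH; |ΔH_I − ΔH_II| = 67 kJ.

Reaction II, by 67 kJ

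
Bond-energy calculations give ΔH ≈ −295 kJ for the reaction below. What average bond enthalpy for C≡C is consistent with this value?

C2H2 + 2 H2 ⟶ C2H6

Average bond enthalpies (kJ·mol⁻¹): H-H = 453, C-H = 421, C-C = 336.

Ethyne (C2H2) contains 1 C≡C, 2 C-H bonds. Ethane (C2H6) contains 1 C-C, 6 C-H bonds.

Let D be the C≡C bond energy.
Σ(broken) = 1×D + 2×421 + 2×453 = 1748 + D
Σ(formed) = 1×336 + 6×421 = 2862
ΔH = Σ(broken) − Σ(formed) = (1748 + D) − (2862) = −1114 + D
Setting this equal to −295 kJ gives D = 819 kJ/mol.

D(C≡C) ≈ 819 kJ/mol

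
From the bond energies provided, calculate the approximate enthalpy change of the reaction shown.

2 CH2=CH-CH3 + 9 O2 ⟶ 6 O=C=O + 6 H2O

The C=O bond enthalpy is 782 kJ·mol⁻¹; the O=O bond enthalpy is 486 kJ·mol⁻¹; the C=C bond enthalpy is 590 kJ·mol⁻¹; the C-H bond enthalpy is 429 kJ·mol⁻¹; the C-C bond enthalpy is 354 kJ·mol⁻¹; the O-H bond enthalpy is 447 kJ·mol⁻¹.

ΔH ≈ −3338 kJ

Bonds broken (reactants):
  C-C: 2 × 354 = 708
  C-H: 12 × 429 = 5148
  C=C: 2 × 590 = 1180
  O=O: 9 × 486 = 4374
  Σ(broken) = 11410 kJ
Bonds formed (products):
  C=O: 12 × 782 = 9384
  O-H: 12 × 447 = 5364
  Σ(formed) = 14748 kJ
ΔH = Σ(broken) − Σ(formed) = 11410 − 14748 = −3338 kJ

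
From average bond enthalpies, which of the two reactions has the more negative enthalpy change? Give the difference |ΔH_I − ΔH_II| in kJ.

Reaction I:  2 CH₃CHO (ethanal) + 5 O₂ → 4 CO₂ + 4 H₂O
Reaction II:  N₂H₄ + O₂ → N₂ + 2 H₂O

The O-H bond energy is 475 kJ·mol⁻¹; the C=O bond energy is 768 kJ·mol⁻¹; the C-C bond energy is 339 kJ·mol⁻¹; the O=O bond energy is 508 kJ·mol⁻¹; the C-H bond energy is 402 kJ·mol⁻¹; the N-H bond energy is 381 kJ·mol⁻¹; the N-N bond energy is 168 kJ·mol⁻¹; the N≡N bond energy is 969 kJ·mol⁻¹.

Reaction I, by 1305 kJ

Reaction I:
  Bonds broken (reactants):
    C-C: 2 × 339 = 678
    C-H: 8 × 402 = 3216
    C=O: 2 × 768 = 1536
    O=O: 5 × 508 = 2540
    Σ(broken) = 7970 kJ
  Bonds formed (products):
    C=O: 8 × 768 = 6144
    O-H: 8 × 475 = 3800
    Σ(formed) = 9944 kJ
  ΔH_I = 7970 − 9944 = −1974 kJ
Reaction II:
  Bonds broken (reactants):
    N-H: 4 × 381 = 1524
    N-N: 1 × 168 = 168
    O=O: 1 × 508 = 508
    Σ(broken) = 2200 kJ
  Bonds formed (products):
    N≡N: 1 × 969 = 969
    O-H: 4 × 475 = 1900
    Σ(formed) = 2869 kJ
  ΔH_II = 2200 − 2869 = −669 kJ
ΔH_I − ΔH_II = −1305 kJ, so reaction I has the more negative ΔH; |ΔH_I − ΔH_II| = 1305 kJ.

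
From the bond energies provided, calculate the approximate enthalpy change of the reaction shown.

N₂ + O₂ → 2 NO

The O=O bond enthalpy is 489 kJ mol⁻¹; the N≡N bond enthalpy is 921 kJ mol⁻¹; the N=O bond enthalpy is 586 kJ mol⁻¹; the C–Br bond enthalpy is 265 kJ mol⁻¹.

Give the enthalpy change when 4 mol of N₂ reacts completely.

ΔH = +952 kJ

Bonds broken (reactants):
  N≡N: 1 × 921 = 921
  O=O: 1 × 489 = 489
  Σ(broken) = 1410 kJ
Bonds formed (products):
  N=O: 2 × 586 = 1172
  Σ(formed) = 1172 kJ
ΔH = Σ(broken) − Σ(formed) = 1410 − 1172 = +238 kJ
For 4× the reaction as written: 4 × (+238) = +952 kJ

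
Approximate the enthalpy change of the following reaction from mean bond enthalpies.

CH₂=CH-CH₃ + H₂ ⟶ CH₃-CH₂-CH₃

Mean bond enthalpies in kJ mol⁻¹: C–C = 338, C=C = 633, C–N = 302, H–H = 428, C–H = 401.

ΔH ≈ −79 kJ

Bonds broken (reactants):
  C–C: 1 × 338 = 338
  C–H: 6 × 401 = 2406
  C=C: 1 × 633 = 633
  H–H: 1 × 428 = 428
  Σ(broken) = 3805 kJ
Bonds formed (products):
  C–C: 2 × 338 = 676
  C–H: 8 × 401 = 3208
  Σ(formed) = 3884 kJ
ΔH = Σ(broken) − Σ(formed) = 3805 − 3884 = −79 kJ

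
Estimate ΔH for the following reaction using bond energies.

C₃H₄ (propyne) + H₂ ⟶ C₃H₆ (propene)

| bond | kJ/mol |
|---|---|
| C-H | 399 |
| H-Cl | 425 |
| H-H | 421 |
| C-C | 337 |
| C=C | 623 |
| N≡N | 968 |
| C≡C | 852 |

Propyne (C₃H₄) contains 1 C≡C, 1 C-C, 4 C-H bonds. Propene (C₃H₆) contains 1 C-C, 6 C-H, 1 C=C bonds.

Bonds broken (reactants):
  C≡C: 1 × 852 = 852
  C-C: 1 × 337 = 337
  C-H: 4 × 399 = 1596
  H-H: 1 × 421 = 421
  Σ(broken) = 3206 kJ
Bonds formed (products):
  C-C: 1 × 337 = 337
  C-H: 6 × 399 = 2394
  C=C: 1 × 623 = 623
  Σ(formed) = 3354 kJ
ΔH = Σ(broken) − Σ(formed) = 3206 − 3354 = −148 kJ

ΔH ≈ −148 kJ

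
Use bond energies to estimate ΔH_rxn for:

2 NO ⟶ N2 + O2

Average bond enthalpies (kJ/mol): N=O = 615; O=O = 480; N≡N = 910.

ΔH ≈ −160 kJ

Bonds broken (reactants):
  N=O: 2 × 615 = 1230
  Σ(broken) = 1230 kJ
Bonds formed (products):
  N≡N: 1 × 910 = 910
  O=O: 1 × 480 = 480
  Σ(formed) = 1390 kJ
ΔH = Σ(broken) − Σ(formed) = 1230 − 1390 = −160 kJ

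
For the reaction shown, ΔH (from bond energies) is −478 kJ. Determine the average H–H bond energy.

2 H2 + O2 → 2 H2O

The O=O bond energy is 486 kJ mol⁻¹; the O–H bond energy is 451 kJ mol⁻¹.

D(H–H) ≈ 420 kJ/mol

Let D be the H–H bond energy.
Σ(broken) = 2×D + 1×486 = 486 + 2D
Σ(formed) = 4×451 = 1804
ΔH = Σ(broken) − Σ(formed) = (486 + 2D) − (1804) = −1318 + 2D
Setting this equal to −478 kJ gives 2D = 840, so D = 420 kJ/mol.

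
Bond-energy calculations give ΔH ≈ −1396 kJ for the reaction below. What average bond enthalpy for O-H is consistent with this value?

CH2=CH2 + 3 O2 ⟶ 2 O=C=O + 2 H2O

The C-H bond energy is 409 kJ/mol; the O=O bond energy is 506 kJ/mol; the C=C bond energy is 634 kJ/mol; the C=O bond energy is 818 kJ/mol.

D(O-H) ≈ 478 kJ/mol

Let D be the O-H bond energy.
Σ(broken) = 4×409 + 1×634 + 3×506 = 3788
Σ(formed) = 4×818 + 4×D = 3272 + 4D
ΔH = Σ(broken) − Σ(formed) = (3788) − (3272 + 4D) = +516 − 4D
Setting this equal to −1396 kJ gives 4D = 1912, so D = 478 kJ/mol.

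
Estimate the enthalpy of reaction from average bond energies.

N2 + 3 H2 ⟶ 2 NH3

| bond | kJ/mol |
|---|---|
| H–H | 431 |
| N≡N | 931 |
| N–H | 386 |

Bonds broken (reactants):
  H–H: 3 × 431 = 1293
  N≡N: 1 × 931 = 931
  Σ(broken) = 2224 kJ
Bonds formed (products):
  N–H: 6 × 386 = 2316
  Σ(formed) = 2316 kJ
ΔH = Σ(broken) − Σ(formed) = 2224 − 2316 = −92 kJ

ΔH ≈ −92 kJ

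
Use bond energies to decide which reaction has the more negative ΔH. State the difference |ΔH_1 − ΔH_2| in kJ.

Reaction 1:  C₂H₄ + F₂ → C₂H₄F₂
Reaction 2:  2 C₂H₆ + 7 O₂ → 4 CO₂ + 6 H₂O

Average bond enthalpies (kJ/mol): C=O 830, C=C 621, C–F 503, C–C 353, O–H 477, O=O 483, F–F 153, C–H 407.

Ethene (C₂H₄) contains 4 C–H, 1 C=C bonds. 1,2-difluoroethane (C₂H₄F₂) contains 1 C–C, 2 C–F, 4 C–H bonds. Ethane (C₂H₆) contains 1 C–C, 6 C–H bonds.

Reaction 2, by 2808 kJ

Reaction 1:
  Bonds broken (reactants):
    C–H: 4 × 407 = 1628
    C=C: 1 × 621 = 621
    F–F: 1 × 153 = 153
    Σ(broken) = 2402 kJ
  Bonds formed (products):
    C–C: 1 × 353 = 353
    C–F: 2 × 503 = 1006
    C–H: 4 × 407 = 1628
    Σ(formed) = 2987 kJ
  ΔH_1 = 2402 − 2987 = −585 kJ
Reaction 2:
  Bonds broken (reactants):
    C–C: 2 × 353 = 706
    C–H: 12 × 407 = 4884
    O=O: 7 × 483 = 3381
    Σ(broken) = 8971 kJ
  Bonds formed (products):
    C=O: 8 × 830 = 6640
    O–H: 12 × 477 = 5724
    Σ(formed) = 12364 kJ
  ΔH_2 = 8971 − 12364 = −3393 kJ
ΔH_1 − ΔH_2 = +2808 kJ, so reaction 2 has the more negative ΔH; |ΔH_1 − ΔH_2| = 2808 kJ.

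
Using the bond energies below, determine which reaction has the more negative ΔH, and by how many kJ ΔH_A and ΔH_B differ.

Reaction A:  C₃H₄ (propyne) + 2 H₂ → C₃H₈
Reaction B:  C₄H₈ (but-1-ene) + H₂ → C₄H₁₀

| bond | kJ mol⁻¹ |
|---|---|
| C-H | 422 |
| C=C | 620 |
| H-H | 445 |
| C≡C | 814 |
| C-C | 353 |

Reaction A:
  Bonds broken (reactants):
    C≡C: 1 × 814 = 814
    C-C: 1 × 353 = 353
    C-H: 4 × 422 = 1688
    H-H: 2 × 445 = 890
    Σ(broken) = 3745 kJ
  Bonds formed (products):
    C-C: 2 × 353 = 706
    C-H: 8 × 422 = 3376
    Σ(formed) = 4082 kJ
  ΔH_A = 3745 − 4082 = −337 kJ
Reaction B:
  Bonds broken (reactants):
    C-C: 2 × 353 = 706
    C-H: 8 × 422 = 3376
    C=C: 1 × 620 = 620
    H-H: 1 × 445 = 445
    Σ(broken) = 5147 kJ
  Bonds formed (products):
    C-C: 3 × 353 = 1059
    C-H: 10 × 422 = 4220
    Σ(formed) = 5279 kJ
  ΔH_B = 5147 − 5279 = −132 kJ
ΔH_A − ΔH_B = −205 kJ, so reaction A has the more negative ΔH; |ΔH_A − ΔH_B| = 205 kJ.

Reaction A, by 205 kJ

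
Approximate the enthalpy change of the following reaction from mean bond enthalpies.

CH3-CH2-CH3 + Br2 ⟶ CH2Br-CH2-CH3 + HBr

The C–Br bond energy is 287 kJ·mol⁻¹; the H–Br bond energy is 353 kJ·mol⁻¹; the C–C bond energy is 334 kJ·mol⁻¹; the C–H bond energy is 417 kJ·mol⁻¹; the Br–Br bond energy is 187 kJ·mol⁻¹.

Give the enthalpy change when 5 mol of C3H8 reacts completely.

ΔH = −180 kJ

Bonds broken (reactants):
  Br–Br: 1 × 187 = 187
  C–C: 2 × 334 = 668
  C–H: 8 × 417 = 3336
  Σ(broken) = 4191 kJ
Bonds formed (products):
  C–Br: 1 × 287 = 287
  C–C: 2 × 334 = 668
  C–H: 7 × 417 = 2919
  H–Br: 1 × 353 = 353
  Σ(formed) = 4227 kJ
ΔH = Σ(broken) − Σ(formed) = 4191 − 4227 = −36 kJ
For 5× the reaction as written: 5 × (−36) = −180 kJ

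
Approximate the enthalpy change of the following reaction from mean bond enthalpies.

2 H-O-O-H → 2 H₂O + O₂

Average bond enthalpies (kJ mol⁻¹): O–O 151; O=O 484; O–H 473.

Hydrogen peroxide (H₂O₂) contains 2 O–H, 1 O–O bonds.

Bonds broken (reactants):
  O–H: 4 × 473 = 1892
  O–O: 2 × 151 = 302
  Σ(broken) = 2194 kJ
Bonds formed (products):
  O–H: 4 × 473 = 1892
  O=O: 1 × 484 = 484
  Σ(formed) = 2376 kJ
ΔH = Σ(broken) − Σ(formed) = 2194 − 2376 = −182 kJ

ΔH ≈ −182 kJ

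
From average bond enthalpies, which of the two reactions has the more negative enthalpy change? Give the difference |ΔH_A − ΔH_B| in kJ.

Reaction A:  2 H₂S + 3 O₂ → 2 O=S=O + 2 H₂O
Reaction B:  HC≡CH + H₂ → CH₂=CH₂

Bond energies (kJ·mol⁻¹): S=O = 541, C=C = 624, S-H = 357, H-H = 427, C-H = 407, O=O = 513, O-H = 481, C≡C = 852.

Reaction A:
  Bonds broken (reactants):
    O=O: 3 × 513 = 1539
    S-H: 4 × 357 = 1428
    Σ(broken) = 2967 kJ
  Bonds formed (products):
    O-H: 4 × 481 = 1924
    S=O: 4 × 541 = 2164
    Σ(formed) = 4088 kJ
  ΔH_A = 2967 − 4088 = −1121 kJ
Reaction B:
  Bonds broken (reactants):
    C≡C: 1 × 852 = 852
    C-H: 2 × 407 = 814
    H-H: 1 × 427 = 427
    Σ(broken) = 2093 kJ
  Bonds formed (products):
    C-H: 4 × 407 = 1628
    C=C: 1 × 624 = 624
    Σ(formed) = 2252 kJ
  ΔH_B = 2093 − 2252 = −159 kJ
ΔH_A − ΔH_B = −962 kJ, so reaction A has the more negative ΔH; |ΔH_A − ΔH_B| = 962 kJ.

Reaction A, by 962 kJ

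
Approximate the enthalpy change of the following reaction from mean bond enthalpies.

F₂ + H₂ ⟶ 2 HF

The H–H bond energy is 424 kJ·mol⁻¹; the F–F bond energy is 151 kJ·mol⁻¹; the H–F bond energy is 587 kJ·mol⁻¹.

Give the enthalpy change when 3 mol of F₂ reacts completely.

Bonds broken (reactants):
  F–F: 1 × 151 = 151
  H–H: 1 × 424 = 424
  Σ(broken) = 575 kJ
Bonds formed (products):
  H–F: 2 × 587 = 1174
  Σ(formed) = 1174 kJ
ΔH = Σ(broken) − Σ(formed) = 575 − 1174 = −599 kJ
For 3× the reaction as written: 3 × (−599) = −1797 kJ

ΔH = −1797 kJ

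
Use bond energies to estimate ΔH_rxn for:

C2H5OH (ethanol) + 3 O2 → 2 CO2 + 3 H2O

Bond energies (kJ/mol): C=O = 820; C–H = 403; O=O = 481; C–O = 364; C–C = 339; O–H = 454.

ΔH ≈ −1389 kJ

Bonds broken (reactants):
  C–C: 1 × 339 = 339
  C–H: 5 × 403 = 2015
  C–O: 1 × 364 = 364
  O–H: 1 × 454 = 454
  O=O: 3 × 481 = 1443
  Σ(broken) = 4615 kJ
Bonds formed (products):
  C=O: 4 × 820 = 3280
  O–H: 6 × 454 = 2724
  Σ(formed) = 6004 kJ
ΔH = Σ(broken) − Σ(formed) = 4615 − 6004 = −1389 kJ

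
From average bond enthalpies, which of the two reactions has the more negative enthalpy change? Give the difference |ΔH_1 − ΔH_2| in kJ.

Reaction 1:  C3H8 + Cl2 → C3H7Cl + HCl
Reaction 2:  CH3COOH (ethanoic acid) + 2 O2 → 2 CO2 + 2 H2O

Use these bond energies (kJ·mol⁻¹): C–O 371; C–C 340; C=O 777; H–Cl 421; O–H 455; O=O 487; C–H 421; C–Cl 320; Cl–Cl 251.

Reaction 2, by 679 kJ

Reaction 1:
  Bonds broken (reactants):
    C–C: 2 × 340 = 680
    C–H: 8 × 421 = 3368
    Cl–Cl: 1 × 251 = 251
    Σ(broken) = 4299 kJ
  Bonds formed (products):
    C–C: 2 × 340 = 680
    C–Cl: 1 × 320 = 320
    C–H: 7 × 421 = 2947
    H–Cl: 1 × 421 = 421
    Σ(formed) = 4368 kJ
  ΔH_1 = 4299 − 4368 = −69 kJ
Reaction 2:
  Bonds broken (reactants):
    C–C: 1 × 340 = 340
    C–H: 3 × 421 = 1263
    C–O: 1 × 371 = 371
    C=O: 1 × 777 = 777
    O–H: 1 × 455 = 455
    O=O: 2 × 487 = 974
    Σ(broken) = 4180 kJ
  Bonds formed (products):
    C=O: 4 × 777 = 3108
    O–H: 4 × 455 = 1820
    Σ(formed) = 4928 kJ
  ΔH_2 = 4180 − 4928 = −748 kJ
ΔH_1 − ΔH_2 = +679 kJ, so reaction 2 has the more negative ΔH; |ΔH_1 − ΔH_2| = 679 kJ.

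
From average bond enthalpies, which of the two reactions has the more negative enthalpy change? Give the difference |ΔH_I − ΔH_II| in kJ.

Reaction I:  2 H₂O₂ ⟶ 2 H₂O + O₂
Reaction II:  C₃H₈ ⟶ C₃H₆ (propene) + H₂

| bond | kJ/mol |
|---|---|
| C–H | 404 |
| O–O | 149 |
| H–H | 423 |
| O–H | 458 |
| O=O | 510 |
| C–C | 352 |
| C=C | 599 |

Reaction I, by 350 kJ

Reaction I:
  Bonds broken (reactants):
    O–H: 4 × 458 = 1832
    O–O: 2 × 149 = 298
    Σ(broken) = 2130 kJ
  Bonds formed (products):
    O–H: 4 × 458 = 1832
    O=O: 1 × 510 = 510
    Σ(formed) = 2342 kJ
  ΔH_I = 2130 − 2342 = −212 kJ
Reaction II:
  Bonds broken (reactants):
    C–C: 2 × 352 = 704
    C–H: 8 × 404 = 3232
    Σ(broken) = 3936 kJ
  Bonds formed (products):
    C–C: 1 × 352 = 352
    C–H: 6 × 404 = 2424
    C=C: 1 × 599 = 599
    H–H: 1 × 423 = 423
    Σ(formed) = 3798 kJ
  ΔH_II = 3936 − 3798 = +138 kJ
ΔH_I − ΔH_II = −350 kJ, so reaction I has the more negative ΔH; |ΔH_I − ΔH_II| = 350 kJ.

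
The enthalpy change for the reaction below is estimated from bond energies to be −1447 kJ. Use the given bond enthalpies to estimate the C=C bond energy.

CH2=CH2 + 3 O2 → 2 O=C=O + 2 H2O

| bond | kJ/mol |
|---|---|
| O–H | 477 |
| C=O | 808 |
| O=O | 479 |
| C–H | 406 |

D(C=C) ≈ 632 kJ/mol

Let D be the C=C bond energy.
Σ(broken) = 4×406 + 1×D + 3×479 = 3061 + D
Σ(formed) = 4×808 + 4×477 = 5140
ΔH = Σ(broken) − Σ(formed) = (3061 + D) − (5140) = −2079 + D
Setting this equal to −1447 kJ gives D = 632 kJ/mol.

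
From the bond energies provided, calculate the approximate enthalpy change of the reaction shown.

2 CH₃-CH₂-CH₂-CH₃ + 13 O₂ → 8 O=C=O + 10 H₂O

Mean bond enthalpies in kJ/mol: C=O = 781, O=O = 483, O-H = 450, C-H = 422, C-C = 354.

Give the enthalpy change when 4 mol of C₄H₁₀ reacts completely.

Bonds broken (reactants):
  C-C: 6 × 354 = 2124
  C-H: 20 × 422 = 8440
  O=O: 13 × 483 = 6279
  Σ(broken) = 16843 kJ
Bonds formed (products):
  C=O: 16 × 781 = 12496
  O-H: 20 × 450 = 9000
  Σ(formed) = 21496 kJ
ΔH = Σ(broken) − Σ(formed) = 16843 − 21496 = −4653 kJ
For 2× the reaction as written: 2 × (−4653) = −9306 kJ

ΔH = −9306 kJ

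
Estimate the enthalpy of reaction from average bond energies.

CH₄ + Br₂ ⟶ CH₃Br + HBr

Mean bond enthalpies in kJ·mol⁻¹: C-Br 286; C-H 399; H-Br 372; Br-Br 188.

ΔH ≈ −71 kJ

Bonds broken (reactants):
  Br-Br: 1 × 188 = 188
  C-H: 4 × 399 = 1596
  Σ(broken) = 1784 kJ
Bonds formed (products):
  C-Br: 1 × 286 = 286
  C-H: 3 × 399 = 1197
  H-Br: 1 × 372 = 372
  Σ(formed) = 1855 kJ
ΔH = Σ(broken) − Σ(formed) = 1784 − 1855 = −71 kJ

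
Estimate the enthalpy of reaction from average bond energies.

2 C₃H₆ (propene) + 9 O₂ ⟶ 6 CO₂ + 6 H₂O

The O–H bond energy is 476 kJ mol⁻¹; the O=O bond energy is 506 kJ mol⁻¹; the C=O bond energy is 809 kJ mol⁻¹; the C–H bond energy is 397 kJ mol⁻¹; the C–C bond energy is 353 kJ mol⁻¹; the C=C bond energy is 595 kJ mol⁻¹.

ΔH ≈ −4206 kJ

Bonds broken (reactants):
  C–C: 2 × 353 = 706
  C–H: 12 × 397 = 4764
  C=C: 2 × 595 = 1190
  O=O: 9 × 506 = 4554
  Σ(broken) = 11214 kJ
Bonds formed (products):
  C=O: 12 × 809 = 9708
  O–H: 12 × 476 = 5712
  Σ(formed) = 15420 kJ
ΔH = Σ(broken) − Σ(formed) = 11214 − 15420 = −4206 kJ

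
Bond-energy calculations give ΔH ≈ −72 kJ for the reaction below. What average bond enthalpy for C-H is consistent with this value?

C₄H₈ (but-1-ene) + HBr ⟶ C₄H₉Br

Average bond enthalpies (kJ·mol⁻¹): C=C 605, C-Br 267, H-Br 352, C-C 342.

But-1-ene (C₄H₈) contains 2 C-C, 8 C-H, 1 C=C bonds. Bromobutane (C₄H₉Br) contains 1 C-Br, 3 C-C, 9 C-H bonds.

D(C-H) ≈ 420 kJ/mol

Let D be the C-H bond energy.
Σ(broken) = 2×342 + 8×D + 1×605 + 1×352 = 1641 + 8D
Σ(formed) = 1×267 + 3×342 + 9×D = 1293 + 9D
ΔH = Σ(broken) − Σ(formed) = (1641 + 8D) − (1293 + 9D) = +348 − D
Setting this equal to −72 kJ gives D = 420 kJ/mol.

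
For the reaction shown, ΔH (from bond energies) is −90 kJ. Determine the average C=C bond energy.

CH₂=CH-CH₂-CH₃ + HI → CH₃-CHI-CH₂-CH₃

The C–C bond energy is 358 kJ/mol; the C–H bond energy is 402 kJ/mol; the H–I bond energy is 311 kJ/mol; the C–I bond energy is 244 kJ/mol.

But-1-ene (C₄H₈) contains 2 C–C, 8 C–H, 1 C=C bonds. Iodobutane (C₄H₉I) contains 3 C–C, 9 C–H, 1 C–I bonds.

Let D be the C=C bond energy.
Σ(broken) = 2×358 + 8×402 + 1×D + 1×311 = 4243 + D
Σ(formed) = 3×358 + 9×402 + 1×244 = 4936
ΔH = Σ(broken) − Σ(formed) = (4243 + D) − (4936) = −693 + D
Setting this equal to −90 kJ gives D = 603 kJ/mol.

D(C=C) ≈ 603 kJ/mol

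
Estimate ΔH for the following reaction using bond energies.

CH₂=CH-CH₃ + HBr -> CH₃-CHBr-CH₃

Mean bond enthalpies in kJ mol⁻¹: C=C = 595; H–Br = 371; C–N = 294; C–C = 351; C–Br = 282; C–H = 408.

ΔH ≈ −75 kJ

Bonds broken (reactants):
  C–C: 1 × 351 = 351
  C–H: 6 × 408 = 2448
  C=C: 1 × 595 = 595
  H–Br: 1 × 371 = 371
  Σ(broken) = 3765 kJ
Bonds formed (products):
  C–Br: 1 × 282 = 282
  C–C: 2 × 351 = 702
  C–H: 7 × 408 = 2856
  Σ(formed) = 3840 kJ
ΔH = Σ(broken) − Σ(formed) = 3765 − 3840 = −75 kJ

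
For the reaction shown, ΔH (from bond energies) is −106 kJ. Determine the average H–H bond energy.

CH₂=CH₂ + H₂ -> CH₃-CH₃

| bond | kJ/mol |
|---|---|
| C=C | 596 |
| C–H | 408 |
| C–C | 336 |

D(H–H) ≈ 450 kJ/mol

Let D be the H–H bond energy.
Σ(broken) = 4×408 + 1×596 + 1×D = 2228 + D
Σ(formed) = 1×336 + 6×408 = 2784
ΔH = Σ(broken) − Σ(formed) = (2228 + D) − (2784) = −556 + D
Setting this equal to −106 kJ gives D = 450 kJ/mol.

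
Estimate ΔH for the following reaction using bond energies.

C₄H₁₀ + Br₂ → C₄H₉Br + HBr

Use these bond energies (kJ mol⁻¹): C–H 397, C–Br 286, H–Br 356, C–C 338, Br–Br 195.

ΔH ≈ −50 kJ

Bonds broken (reactants):
  Br–Br: 1 × 195 = 195
  C–C: 3 × 338 = 1014
  C–H: 10 × 397 = 3970
  Σ(broken) = 5179 kJ
Bonds formed (products):
  C–Br: 1 × 286 = 286
  C–C: 3 × 338 = 1014
  C–H: 9 × 397 = 3573
  H–Br: 1 × 356 = 356
  Σ(formed) = 5229 kJ
ΔH = Σ(broken) − Σ(formed) = 5179 − 5229 = −50 kJ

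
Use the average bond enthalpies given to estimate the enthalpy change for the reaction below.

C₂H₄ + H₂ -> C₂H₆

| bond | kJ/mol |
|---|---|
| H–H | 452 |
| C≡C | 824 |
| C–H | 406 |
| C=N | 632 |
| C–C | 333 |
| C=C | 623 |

ΔH ≈ −70 kJ

Bonds broken (reactants):
  C–H: 4 × 406 = 1624
  C=C: 1 × 623 = 623
  H–H: 1 × 452 = 452
  Σ(broken) = 2699 kJ
Bonds formed (products):
  C–C: 1 × 333 = 333
  C–H: 6 × 406 = 2436
  Σ(formed) = 2769 kJ
ΔH = Σ(broken) − Σ(formed) = 2699 − 2769 = −70 kJ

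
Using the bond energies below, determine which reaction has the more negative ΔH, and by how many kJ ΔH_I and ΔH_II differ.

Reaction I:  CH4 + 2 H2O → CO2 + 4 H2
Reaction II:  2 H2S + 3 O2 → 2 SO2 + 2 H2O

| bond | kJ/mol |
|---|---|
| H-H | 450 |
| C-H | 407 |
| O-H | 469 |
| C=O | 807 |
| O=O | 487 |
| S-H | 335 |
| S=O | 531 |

Reaction II, by 1289 kJ

Reaction I:
  Bonds broken (reactants):
    C-H: 4 × 407 = 1628
    O-H: 4 × 469 = 1876
    Σ(broken) = 3504 kJ
  Bonds formed (products):
    C=O: 2 × 807 = 1614
    H-H: 4 × 450 = 1800
    Σ(formed) = 3414 kJ
  ΔH_I = 3504 − 3414 = +90 kJ
Reaction II:
  Bonds broken (reactants):
    O=O: 3 × 487 = 1461
    S-H: 4 × 335 = 1340
    Σ(broken) = 2801 kJ
  Bonds formed (products):
    O-H: 4 × 469 = 1876
    S=O: 4 × 531 = 2124
    Σ(formed) = 4000 kJ
  ΔH_II = 2801 − 4000 = −1199 kJ
ΔH_I − ΔH_II = +1289 kJ, so reaction II has the more negative ΔH; |ΔH_I − ΔH_II| = 1289 kJ.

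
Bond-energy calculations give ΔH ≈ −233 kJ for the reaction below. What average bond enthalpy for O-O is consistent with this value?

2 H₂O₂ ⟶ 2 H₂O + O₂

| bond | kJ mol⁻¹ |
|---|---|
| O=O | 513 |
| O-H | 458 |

Let D be the O-O bond energy.
Σ(broken) = 4×458 + 2×D = 1832 + 2D
Σ(formed) = 4×458 + 1×513 = 2345
ΔH = Σ(broken) − Σ(formed) = (1832 + 2D) − (2345) = −513 + 2D
Setting this equal to −233 kJ gives 2D = 280, so D = 140 kJ/mol.

D(O-O) ≈ 140 kJ/mol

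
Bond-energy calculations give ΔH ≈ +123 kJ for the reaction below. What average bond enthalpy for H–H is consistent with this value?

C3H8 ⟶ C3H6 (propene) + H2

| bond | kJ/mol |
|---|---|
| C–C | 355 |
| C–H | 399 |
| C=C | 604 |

Let D be the H–H bond energy.
Σ(broken) = 2×355 + 8×399 = 3902
Σ(formed) = 1×355 + 6×399 + 1×604 + 1×D = 3353 + D
ΔH = Σ(broken) − Σ(formed) = (3902) − (3353 + D) = +549 − D
Setting this equal to +123 kJ gives D = 426 kJ/mol.

D(H–H) ≈ 426 kJ/mol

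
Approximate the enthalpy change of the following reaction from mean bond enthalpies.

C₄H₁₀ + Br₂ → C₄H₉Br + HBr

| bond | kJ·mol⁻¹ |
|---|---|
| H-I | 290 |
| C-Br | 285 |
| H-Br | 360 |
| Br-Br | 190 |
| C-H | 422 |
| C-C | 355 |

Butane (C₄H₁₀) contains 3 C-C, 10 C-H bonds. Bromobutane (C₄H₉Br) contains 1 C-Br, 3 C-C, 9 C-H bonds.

ΔH ≈ −33 kJ

Bonds broken (reactants):
  Br-Br: 1 × 190 = 190
  C-C: 3 × 355 = 1065
  C-H: 10 × 422 = 4220
  Σ(broken) = 5475 kJ
Bonds formed (products):
  C-Br: 1 × 285 = 285
  C-C: 3 × 355 = 1065
  C-H: 9 × 422 = 3798
  H-Br: 1 × 360 = 360
  Σ(formed) = 5508 kJ
ΔH = Σ(broken) − Σ(formed) = 5475 − 5508 = −33 kJ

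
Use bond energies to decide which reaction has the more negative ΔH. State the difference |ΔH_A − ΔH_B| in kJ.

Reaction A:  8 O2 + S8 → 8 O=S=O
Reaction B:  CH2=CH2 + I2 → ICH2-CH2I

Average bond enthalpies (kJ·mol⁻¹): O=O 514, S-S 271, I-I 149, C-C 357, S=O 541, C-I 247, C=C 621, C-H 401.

Reaction A:
  Bonds broken (reactants):
    O=O: 8 × 514 = 4112
    S-S: 8 × 271 = 2168
    Σ(broken) = 6280 kJ
  Bonds formed (products):
    S=O: 16 × 541 = 8656
    Σ(formed) = 8656 kJ
  ΔH_A = 6280 − 8656 = −2376 kJ
Reaction B:
  Bonds broken (reactants):
    C-H: 4 × 401 = 1604
    C=C: 1 × 621 = 621
    I-I: 1 × 149 = 149
    Σ(broken) = 2374 kJ
  Bonds formed (products):
    C-C: 1 × 357 = 357
    C-H: 4 × 401 = 1604
    C-I: 2 × 247 = 494
    Σ(formed) = 2455 kJ
  ΔH_B = 2374 − 2455 = −81 kJ
ΔH_A − ΔH_B = −2295 kJ, so reaction A has the more negative ΔH; |ΔH_A − ΔH_B| = 2295 kJ.

Reaction A, by 2295 kJ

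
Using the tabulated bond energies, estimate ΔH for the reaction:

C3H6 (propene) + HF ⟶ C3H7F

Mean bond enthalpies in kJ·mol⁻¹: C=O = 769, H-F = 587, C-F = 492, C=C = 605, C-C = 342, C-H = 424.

ΔH ≈ −66 kJ

Bonds broken (reactants):
  C-C: 1 × 342 = 342
  C-H: 6 × 424 = 2544
  C=C: 1 × 605 = 605
  H-F: 1 × 587 = 587
  Σ(broken) = 4078 kJ
Bonds formed (products):
  C-C: 2 × 342 = 684
  C-F: 1 × 492 = 492
  C-H: 7 × 424 = 2968
  Σ(formed) = 4144 kJ
ΔH = Σ(broken) − Σ(formed) = 4078 − 4144 = −66 kJ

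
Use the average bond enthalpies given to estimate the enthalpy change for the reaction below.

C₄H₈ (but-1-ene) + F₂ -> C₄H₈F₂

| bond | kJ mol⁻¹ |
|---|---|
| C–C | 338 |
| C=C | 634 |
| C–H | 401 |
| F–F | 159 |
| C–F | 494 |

ΔH ≈ −533 kJ

Bonds broken (reactants):
  C–C: 2 × 338 = 676
  C–H: 8 × 401 = 3208
  C=C: 1 × 634 = 634
  F–F: 1 × 159 = 159
  Σ(broken) = 4677 kJ
Bonds formed (products):
  C–C: 3 × 338 = 1014
  C–F: 2 × 494 = 988
  C–H: 8 × 401 = 3208
  Σ(formed) = 5210 kJ
ΔH = Σ(broken) − Σ(formed) = 4677 − 5210 = −533 kJ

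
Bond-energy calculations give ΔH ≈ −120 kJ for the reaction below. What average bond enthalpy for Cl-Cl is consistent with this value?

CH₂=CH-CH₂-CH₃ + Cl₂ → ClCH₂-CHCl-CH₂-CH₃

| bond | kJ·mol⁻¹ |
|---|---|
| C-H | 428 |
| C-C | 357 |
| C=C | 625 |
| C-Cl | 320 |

Let D be the Cl-Cl bond energy.
Σ(broken) = 2×357 + 8×428 + 1×625 + 1×D = 4763 + D
Σ(formed) = 3×357 + 2×320 + 8×428 = 5135
ΔH = Σ(broken) − Σ(formed) = (4763 + D) − (5135) = −372 + D
Setting this equal to −120 kJ gives D = 252 kJ/mol.

D(Cl-Cl) ≈ 252 kJ/mol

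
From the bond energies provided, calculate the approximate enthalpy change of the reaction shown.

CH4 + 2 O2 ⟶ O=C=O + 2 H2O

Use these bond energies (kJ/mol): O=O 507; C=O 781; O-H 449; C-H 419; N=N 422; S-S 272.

Bonds broken (reactants):
  C-H: 4 × 419 = 1676
  O=O: 2 × 507 = 1014
  Σ(broken) = 2690 kJ
Bonds formed (products):
  C=O: 2 × 781 = 1562
  O-H: 4 × 449 = 1796
  Σ(formed) = 3358 kJ
ΔH = Σ(broken) − Σ(formed) = 2690 − 3358 = −668 kJ

ΔH ≈ −668 kJ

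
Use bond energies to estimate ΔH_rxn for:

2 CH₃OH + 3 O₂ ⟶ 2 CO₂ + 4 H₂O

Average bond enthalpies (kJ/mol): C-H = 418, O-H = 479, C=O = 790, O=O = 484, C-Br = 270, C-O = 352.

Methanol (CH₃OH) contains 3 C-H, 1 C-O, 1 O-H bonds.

ΔH ≈ −1370 kJ

Bonds broken (reactants):
  C-H: 6 × 418 = 2508
  C-O: 2 × 352 = 704
  O-H: 2 × 479 = 958
  O=O: 3 × 484 = 1452
  Σ(broken) = 5622 kJ
Bonds formed (products):
  C=O: 4 × 790 = 3160
  O-H: 8 × 479 = 3832
  Σ(formed) = 6992 kJ
ΔH = Σ(broken) − Σ(formed) = 5622 − 6992 = −1370 kJ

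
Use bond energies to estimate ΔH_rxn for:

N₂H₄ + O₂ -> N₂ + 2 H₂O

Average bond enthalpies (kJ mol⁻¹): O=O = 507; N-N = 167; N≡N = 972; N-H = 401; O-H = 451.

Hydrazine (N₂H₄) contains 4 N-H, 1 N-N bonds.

Bonds broken (reactants):
  N-H: 4 × 401 = 1604
  N-N: 1 × 167 = 167
  O=O: 1 × 507 = 507
  Σ(broken) = 2278 kJ
Bonds formed (products):
  N≡N: 1 × 972 = 972
  O-H: 4 × 451 = 1804
  Σ(formed) = 2776 kJ
ΔH = Σ(broken) − Σ(formed) = 2278 − 2776 = −498 kJ

ΔH ≈ −498 kJ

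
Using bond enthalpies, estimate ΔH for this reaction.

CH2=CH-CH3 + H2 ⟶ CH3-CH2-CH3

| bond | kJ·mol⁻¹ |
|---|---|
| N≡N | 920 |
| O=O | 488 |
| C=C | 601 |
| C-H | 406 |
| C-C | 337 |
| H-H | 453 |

Bonds broken (reactants):
  C-C: 1 × 337 = 337
  C-H: 6 × 406 = 2436
  C=C: 1 × 601 = 601
  H-H: 1 × 453 = 453
  Σ(broken) = 3827 kJ
Bonds formed (products):
  C-C: 2 × 337 = 674
  C-H: 8 × 406 = 3248
  Σ(formed) = 3922 kJ
ΔH = Σ(broken) − Σ(formed) = 3827 − 3922 = −95 kJ

ΔH ≈ −95 kJ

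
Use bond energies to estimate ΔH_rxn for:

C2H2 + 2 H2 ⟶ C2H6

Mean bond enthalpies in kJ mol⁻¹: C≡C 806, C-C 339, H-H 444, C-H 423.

Bonds broken (reactants):
  C≡C: 1 × 806 = 806
  C-H: 2 × 423 = 846
  H-H: 2 × 444 = 888
  Σ(broken) = 2540 kJ
Bonds formed (products):
  C-C: 1 × 339 = 339
  C-H: 6 × 423 = 2538
  Σ(formed) = 2877 kJ
ΔH = Σ(broken) − Σ(formed) = 2540 − 2877 = −337 kJ

ΔH ≈ −337 kJ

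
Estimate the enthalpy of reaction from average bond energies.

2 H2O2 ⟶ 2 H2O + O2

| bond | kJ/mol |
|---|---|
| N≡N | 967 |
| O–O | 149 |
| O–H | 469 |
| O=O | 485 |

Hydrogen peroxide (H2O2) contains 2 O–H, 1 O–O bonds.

Bonds broken (reactants):
  O–H: 4 × 469 = 1876
  O–O: 2 × 149 = 298
  Σ(broken) = 2174 kJ
Bonds formed (products):
  O–H: 4 × 469 = 1876
  O=O: 1 × 485 = 485
  Σ(formed) = 2361 kJ
ΔH = Σ(broken) − Σ(formed) = 2174 − 2361 = −187 kJ

ΔH ≈ −187 kJ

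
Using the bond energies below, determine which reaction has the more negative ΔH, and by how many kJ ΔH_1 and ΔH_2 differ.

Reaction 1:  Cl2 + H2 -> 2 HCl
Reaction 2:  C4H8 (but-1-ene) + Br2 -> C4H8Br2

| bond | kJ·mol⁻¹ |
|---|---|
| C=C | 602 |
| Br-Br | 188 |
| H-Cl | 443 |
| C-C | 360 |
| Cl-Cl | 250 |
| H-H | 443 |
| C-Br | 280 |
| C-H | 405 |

Reaction 1, by 63 kJ

Reaction 1:
  Bonds broken (reactants):
    Cl-Cl: 1 × 250 = 250
    H-H: 1 × 443 = 443
    Σ(broken) = 693 kJ
  Bonds formed (products):
    H-Cl: 2 × 443 = 886
    Σ(formed) = 886 kJ
  ΔH_1 = 693 − 886 = −193 kJ
Reaction 2:
  Bonds broken (reactants):
    Br-Br: 1 × 188 = 188
    C-C: 2 × 360 = 720
    C-H: 8 × 405 = 3240
    C=C: 1 × 602 = 602
    Σ(broken) = 4750 kJ
  Bonds formed (products):
    C-Br: 2 × 280 = 560
    C-C: 3 × 360 = 1080
    C-H: 8 × 405 = 3240
    Σ(formed) = 4880 kJ
  ΔH_2 = 4750 − 4880 = −130 kJ
ΔH_1 − ΔH_2 = −63 kJ, so reaction 1 has the more negative ΔH; |ΔH_1 − ΔH_2| = 63 kJ.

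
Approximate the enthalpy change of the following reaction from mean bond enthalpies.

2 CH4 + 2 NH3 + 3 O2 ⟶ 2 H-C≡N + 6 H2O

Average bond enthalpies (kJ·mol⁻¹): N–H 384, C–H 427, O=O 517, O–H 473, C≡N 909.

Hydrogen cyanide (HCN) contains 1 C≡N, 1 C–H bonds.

ΔH ≈ −1077 kJ

Bonds broken (reactants):
  C–H: 8 × 427 = 3416
  N–H: 6 × 384 = 2304
  O=O: 3 × 517 = 1551
  Σ(broken) = 7271 kJ
Bonds formed (products):
  C≡N: 2 × 909 = 1818
  C–H: 2 × 427 = 854
  O–H: 12 × 473 = 5676
  Σ(formed) = 8348 kJ
ΔH = Σ(broken) − Σ(formed) = 7271 − 8348 = −1077 kJ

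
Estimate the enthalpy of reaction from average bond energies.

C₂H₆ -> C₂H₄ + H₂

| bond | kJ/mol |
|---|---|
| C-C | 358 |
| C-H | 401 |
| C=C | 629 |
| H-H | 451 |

Bonds broken (reactants):
  C-C: 1 × 358 = 358
  C-H: 6 × 401 = 2406
  Σ(broken) = 2764 kJ
Bonds formed (products):
  C-H: 4 × 401 = 1604
  C=C: 1 × 629 = 629
  H-H: 1 × 451 = 451
  Σ(formed) = 2684 kJ
ΔH = Σ(broken) − Σ(formed) = 2764 − 2684 = +80 kJ

ΔH ≈ +80 kJ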